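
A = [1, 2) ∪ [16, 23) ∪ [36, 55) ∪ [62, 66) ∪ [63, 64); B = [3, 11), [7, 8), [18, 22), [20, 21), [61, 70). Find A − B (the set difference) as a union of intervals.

Merge the first list: [1, 2), [16, 23), [36, 55), [62, 66).
Merge the second list: [3, 11), [18, 22), [61, 70).
[1, 2) is untouched.
[16, 23) with B removed leaves [16, 18), [22, 23).
[36, 55) is untouched.
[62, 66) lies entirely inside B → drops out.

[1, 2) ∪ [16, 18) ∪ [22, 23) ∪ [36, 55)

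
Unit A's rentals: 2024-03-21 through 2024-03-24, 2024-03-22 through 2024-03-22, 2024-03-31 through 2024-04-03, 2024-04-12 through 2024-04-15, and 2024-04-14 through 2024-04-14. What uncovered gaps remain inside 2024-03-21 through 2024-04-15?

Covered (merged): 2024-03-21 through 2024-03-24, 2024-03-31 through 2024-04-03, 2024-04-12 through 2024-04-15.
Gaps within 2024-03-21 through 2024-04-15: 2024-03-25 through 2024-03-30, 2024-04-04 through 2024-04-11.

2024-03-25 through 2024-03-30, 2024-04-04 through 2024-04-11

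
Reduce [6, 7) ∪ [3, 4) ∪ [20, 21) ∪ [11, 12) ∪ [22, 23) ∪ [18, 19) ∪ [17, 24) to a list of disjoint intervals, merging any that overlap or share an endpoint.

Sort by start: [3, 4), [6, 7), [11, 12), [17, 24), [18, 19), [20, 21), [22, 23).
[6, 7) is disjoint → start new block.
[11, 12) is disjoint → start new block.
[17, 24) is disjoint → start new block.
[18, 19) overlaps/touches [17, 24) → extend to [17, 24).
[20, 21) overlaps/touches [17, 24) → extend to [17, 24).
[22, 23) overlaps/touches [17, 24) → extend to [17, 24).

[3, 4) ∪ [6, 7) ∪ [11, 12) ∪ [17, 24)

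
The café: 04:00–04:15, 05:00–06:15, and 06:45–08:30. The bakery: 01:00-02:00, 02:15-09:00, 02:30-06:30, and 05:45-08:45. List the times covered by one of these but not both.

B, merged: 01:00–02:00, 02:15–09:00.
A but not B: none.
B but not A: 01:00–02:00, 02:15–04:00, 04:15–05:00, 06:15–06:45, 08:30–09:00.
Combining gives A △ B.

01:00–02:00, 02:15–04:00, 04:15–05:00, 06:15–06:45, 08:30–09:00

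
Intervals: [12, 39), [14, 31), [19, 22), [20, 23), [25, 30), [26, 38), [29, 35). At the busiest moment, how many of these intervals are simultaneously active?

At 29, 5 of the intervals are simultaneously active.
No point has more.

5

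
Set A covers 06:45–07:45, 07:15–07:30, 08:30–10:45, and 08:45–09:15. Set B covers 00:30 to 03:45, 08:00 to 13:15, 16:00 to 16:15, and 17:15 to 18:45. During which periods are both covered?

First set merges to 06:45-07:45, 08:30-10:45.
06:45-07:45 meets no B interval.
08:30-10:45 ∩ B → 08:30-10:45.

08:30-10:45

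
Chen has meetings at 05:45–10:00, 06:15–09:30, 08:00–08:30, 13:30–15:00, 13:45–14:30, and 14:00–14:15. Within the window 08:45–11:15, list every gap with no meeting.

10:00–11:15

The merged coverage is 05:45–10:00, 13:30–15:00.
Uncovered inside 08:45–11:15: 10:00–11:15.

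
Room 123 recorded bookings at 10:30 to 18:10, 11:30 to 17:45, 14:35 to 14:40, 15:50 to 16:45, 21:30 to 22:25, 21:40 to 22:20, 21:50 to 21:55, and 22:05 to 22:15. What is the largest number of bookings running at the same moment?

Walk the sorted start/end points keeping a running depth.
The depth first hits 3 at 14:35.

3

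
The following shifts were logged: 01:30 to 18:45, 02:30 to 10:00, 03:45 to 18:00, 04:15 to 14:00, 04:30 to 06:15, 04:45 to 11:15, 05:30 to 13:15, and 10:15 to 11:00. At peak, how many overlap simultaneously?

7

Sweep endpoints in order; track running count of active intervals.
Peak of 7 reached at 05:30.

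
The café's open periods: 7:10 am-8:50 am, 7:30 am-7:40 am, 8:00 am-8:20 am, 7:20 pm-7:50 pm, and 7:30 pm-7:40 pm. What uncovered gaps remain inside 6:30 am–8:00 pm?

6:30 am–7:10 am, 8:50 am–7:20 pm, 7:50 pm–8:00 pm

Covered (merged): 7:10 am–8:50 am, 7:20 pm–7:50 pm.
Uncovered inside 6:30 am–8:00 pm: 6:30 am–7:10 am, 8:50 am–7:20 pm, 7:50 pm–8:00 pm.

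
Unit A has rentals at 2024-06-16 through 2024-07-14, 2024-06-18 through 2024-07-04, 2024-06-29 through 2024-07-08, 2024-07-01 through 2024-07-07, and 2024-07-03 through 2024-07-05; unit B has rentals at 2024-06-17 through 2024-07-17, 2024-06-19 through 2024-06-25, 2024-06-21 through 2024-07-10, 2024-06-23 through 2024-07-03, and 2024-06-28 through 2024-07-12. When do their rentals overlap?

First set merges to 2024-06-16 through 2024-07-14.
Second set merges to 2024-06-17 through 2024-07-17.
2024-06-16 through 2024-07-14 meets the second set on 2024-06-17 through 2024-07-14.

2024-06-17 through 2024-07-14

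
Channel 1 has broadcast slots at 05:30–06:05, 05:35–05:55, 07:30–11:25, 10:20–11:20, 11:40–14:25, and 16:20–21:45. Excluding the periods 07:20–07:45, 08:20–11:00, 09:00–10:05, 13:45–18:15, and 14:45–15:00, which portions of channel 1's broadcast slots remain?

05:30–06:05, 07:45–08:20, 11:00–11:25, 11:40–13:45, 18:15–21:45

A, merged: 05:30–06:05, 07:30–11:25, 11:40–14:25, 16:20–21:45.
B, merged: 07:20–07:45, 08:20–11:00, 13:45–18:15.
05:30–06:05: no B overlap → unchanged.
07:30–11:25 minus B → 07:45–08:20, 11:00–11:25.
11:40–14:25 minus B → 11:40–13:45.
16:20–21:45 minus B → 18:15–21:45.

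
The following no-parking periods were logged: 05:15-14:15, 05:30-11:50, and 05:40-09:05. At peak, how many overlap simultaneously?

3

Walk the sorted start/end points keeping a running depth.
The depth first hits 3 at 05:40.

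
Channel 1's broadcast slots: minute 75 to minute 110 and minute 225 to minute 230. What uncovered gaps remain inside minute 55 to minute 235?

Covered (merged): minute 75 to minute 110, minute 225 to minute 230.
Uncovered inside minute 55 to minute 235: minute 55 to minute 75, minute 110 to minute 225, minute 230 to minute 235.

minute 55 to minute 75, minute 110 to minute 225, minute 230 to minute 235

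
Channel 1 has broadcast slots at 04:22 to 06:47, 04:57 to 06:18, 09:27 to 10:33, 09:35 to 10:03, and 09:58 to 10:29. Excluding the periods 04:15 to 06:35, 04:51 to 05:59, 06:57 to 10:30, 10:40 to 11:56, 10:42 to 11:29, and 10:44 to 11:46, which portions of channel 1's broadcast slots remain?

06:35–06:47, 10:30–10:33

First set merges to 04:22–06:47, 09:27–10:33.
Second set merges to 04:15–06:35, 06:57–10:30, 10:40–11:56.
04:22–06:47 \ B = 06:35–06:47.
09:27–10:33 \ B = 10:30–10:33.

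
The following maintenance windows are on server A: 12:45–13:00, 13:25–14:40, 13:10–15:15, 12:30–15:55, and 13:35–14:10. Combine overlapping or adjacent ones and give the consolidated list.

Sort by start: 12:30-15:55, 12:45-13:00, 13:10-15:15, 13:25-14:40, 13:35-14:10.
12:45-13:00 overlaps/touches 12:30-15:55 → extend to 12:30-15:55.
13:10-15:15 overlaps/touches 12:30-15:55 → extend to 12:30-15:55.
13:25-14:40 overlaps/touches 12:30-15:55 → extend to 12:30-15:55.
13:35-14:10 overlaps/touches 12:30-15:55 → extend to 12:30-15:55.

12:30-15:55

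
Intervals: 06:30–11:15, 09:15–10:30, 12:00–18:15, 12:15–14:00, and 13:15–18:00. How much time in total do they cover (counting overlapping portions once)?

11 h

Merged: 06:30–11:15, 12:00–18:15.
Lengths: 4 h 45 min + 6 h 15 min = 11 h.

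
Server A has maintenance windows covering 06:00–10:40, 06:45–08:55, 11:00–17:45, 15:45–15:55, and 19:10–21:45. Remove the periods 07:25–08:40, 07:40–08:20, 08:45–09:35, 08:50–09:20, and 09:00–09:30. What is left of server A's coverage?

First set merges to 06:00–10:40, 11:00–17:45, 19:10–21:45.
Second set merges to 07:25–08:40, 08:45–09:35.
06:00–10:40 minus B → 06:00–07:25, 08:40–08:45, 09:35–10:40.
11:00–17:45: no B overlap → unchanged.
19:10–21:45: no B overlap → unchanged.

06:00–07:25, 08:40–08:45, 09:35–10:40, 11:00–17:45, 19:10–21:45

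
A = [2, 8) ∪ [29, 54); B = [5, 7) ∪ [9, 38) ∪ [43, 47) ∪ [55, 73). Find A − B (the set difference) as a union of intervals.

[2, 5) ∪ [7, 8) ∪ [38, 43) ∪ [47, 54)

[2, 8) minus B → [2, 5), [7, 8).
[29, 54) minus B → [38, 43), [47, 54).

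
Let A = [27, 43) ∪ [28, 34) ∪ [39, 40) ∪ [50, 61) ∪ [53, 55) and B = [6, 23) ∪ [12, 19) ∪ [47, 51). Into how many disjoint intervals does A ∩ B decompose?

1

A, merged: [27, 43), [50, 61).
B, merged: [6, 23), [47, 51).
A ∩ B = [50, 51).
That is 1 disjoint piece.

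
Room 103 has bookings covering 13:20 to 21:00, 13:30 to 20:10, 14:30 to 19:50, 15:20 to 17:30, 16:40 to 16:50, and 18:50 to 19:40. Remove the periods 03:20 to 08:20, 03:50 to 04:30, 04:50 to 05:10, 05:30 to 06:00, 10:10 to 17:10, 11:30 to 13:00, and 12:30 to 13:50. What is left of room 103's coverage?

First set merges to 13:20-21:00.
Second set merges to 03:20-08:20, 10:10-17:10.
13:20-21:00 with B removed leaves 17:10-21:00.

17:10-21:00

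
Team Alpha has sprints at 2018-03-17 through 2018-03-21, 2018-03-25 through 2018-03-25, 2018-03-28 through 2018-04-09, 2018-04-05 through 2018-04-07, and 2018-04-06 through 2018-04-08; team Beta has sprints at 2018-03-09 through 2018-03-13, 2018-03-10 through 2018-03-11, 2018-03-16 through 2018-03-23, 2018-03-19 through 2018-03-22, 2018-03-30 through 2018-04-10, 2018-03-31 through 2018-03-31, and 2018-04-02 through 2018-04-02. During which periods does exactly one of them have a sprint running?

2018-03-09 through 2018-03-13, 2018-03-16 through 2018-03-16, 2018-03-22 through 2018-03-23, 2018-03-25 through 2018-03-25, 2018-03-28 through 2018-03-29, 2018-04-10 through 2018-04-10

Merge the first list: 2018-03-17 through 2018-03-21, 2018-03-25 through 2018-03-25, 2018-03-28 through 2018-04-09.
Merge the second list: 2018-03-09 through 2018-03-13, 2018-03-16 through 2018-03-23, 2018-03-30 through 2018-04-10.
A \ B = 2018-03-25 through 2018-03-25, 2018-03-28 through 2018-03-29.
B \ A = 2018-03-09 through 2018-03-13, 2018-03-16 through 2018-03-16, 2018-03-22 through 2018-03-23, 2018-04-10 through 2018-04-10.
Union of the two gives the symmetric difference.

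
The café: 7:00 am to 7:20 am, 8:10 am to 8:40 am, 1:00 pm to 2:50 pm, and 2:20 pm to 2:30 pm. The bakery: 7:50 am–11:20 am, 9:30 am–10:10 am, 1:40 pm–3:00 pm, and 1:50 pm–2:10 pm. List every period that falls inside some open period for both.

8:10 am-8:40 am, 1:40 pm-2:50 pm

A, merged: 7:00 am-7:20 am, 8:10 am-8:40 am, 1:00 pm-2:50 pm.
B, merged: 7:50 am-11:20 am, 1:40 pm-3:00 pm.
7:00 am-7:20 am meets no B interval.
8:10 am-8:40 am ∩ B → 8:10 am-8:40 am.
1:00 pm-2:50 pm ∩ B → 1:40 pm-2:50 pm.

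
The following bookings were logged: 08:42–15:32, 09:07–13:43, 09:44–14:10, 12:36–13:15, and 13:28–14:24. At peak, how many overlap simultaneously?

4

Sweep endpoints in order; track running count of active intervals.
Peak of 4 reached at 12:36.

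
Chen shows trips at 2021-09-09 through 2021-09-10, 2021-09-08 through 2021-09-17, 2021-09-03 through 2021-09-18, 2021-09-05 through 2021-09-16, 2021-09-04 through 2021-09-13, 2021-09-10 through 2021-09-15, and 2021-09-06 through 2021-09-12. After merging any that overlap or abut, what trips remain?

Sort by start: 2021-09-03 through 2021-09-18, 2021-09-04 through 2021-09-13, 2021-09-05 through 2021-09-16, 2021-09-06 through 2021-09-12, 2021-09-08 through 2021-09-17, 2021-09-09 through 2021-09-10, 2021-09-10 through 2021-09-15.
2021-09-04 through 2021-09-13 overlaps/touches 2021-09-03 through 2021-09-18 → extend to 2021-09-03 through 2021-09-18.
2021-09-05 through 2021-09-16 overlaps/touches 2021-09-03 through 2021-09-18 → extend to 2021-09-03 through 2021-09-18.
2021-09-06 through 2021-09-12 overlaps/touches 2021-09-03 through 2021-09-18 → extend to 2021-09-03 through 2021-09-18.
2021-09-08 through 2021-09-17 overlaps/touches 2021-09-03 through 2021-09-18 → extend to 2021-09-03 through 2021-09-18.
2021-09-09 through 2021-09-10 overlaps/touches 2021-09-03 through 2021-09-18 → extend to 2021-09-03 through 2021-09-18.
2021-09-10 through 2021-09-15 overlaps/touches 2021-09-03 through 2021-09-18 → extend to 2021-09-03 through 2021-09-18.

2021-09-03 through 2021-09-18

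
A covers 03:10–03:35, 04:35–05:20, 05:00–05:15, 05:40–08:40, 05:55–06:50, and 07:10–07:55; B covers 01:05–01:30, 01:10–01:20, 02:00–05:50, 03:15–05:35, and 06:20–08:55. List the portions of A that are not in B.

First set merges to 03:10-03:35, 04:35-05:20, 05:40-08:40.
Second set merges to 01:05-01:30, 02:00-05:50, 06:20-08:55.
03:10-03:35 lies entirely inside B → drops out.
04:35-05:20 lies entirely inside B → drops out.
05:40-08:40 with B removed leaves 05:50-06:20.

05:50-06:20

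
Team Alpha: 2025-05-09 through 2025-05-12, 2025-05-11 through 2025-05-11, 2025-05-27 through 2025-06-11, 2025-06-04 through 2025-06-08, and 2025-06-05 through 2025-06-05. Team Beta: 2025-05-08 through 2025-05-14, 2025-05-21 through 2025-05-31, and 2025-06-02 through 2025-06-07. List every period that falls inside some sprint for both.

A, merged: 2025-05-09 through 2025-05-12, 2025-05-27 through 2025-06-11.
2025-05-09 through 2025-05-12 meets the second set on 2025-05-09 through 2025-05-12.
2025-05-27 through 2025-06-11 meets the second set on 2025-05-27 through 2025-05-31, 2025-06-02 through 2025-06-07.

2025-05-09 through 2025-05-12, 2025-05-27 through 2025-05-31, 2025-06-02 through 2025-06-07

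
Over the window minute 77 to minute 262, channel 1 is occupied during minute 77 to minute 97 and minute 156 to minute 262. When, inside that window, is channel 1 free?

minute 97 to minute 156

After merging, the occupied span is minute 77 to minute 97, minute 156 to minute 262.
Gaps within minute 77 to minute 262: minute 97 to minute 156.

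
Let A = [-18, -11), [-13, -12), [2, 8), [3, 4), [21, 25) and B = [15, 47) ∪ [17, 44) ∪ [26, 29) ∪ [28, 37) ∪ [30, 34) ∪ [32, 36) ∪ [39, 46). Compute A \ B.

[-18, -11) ∪ [2, 8)

Merge the first list: [-18, -11), [2, 8), [21, 25).
Merge the second list: [15, 47).
[-18, -11): no B overlap → unchanged.
[2, 8): no B overlap → unchanged.
[21, 25): fully covered by B → removed.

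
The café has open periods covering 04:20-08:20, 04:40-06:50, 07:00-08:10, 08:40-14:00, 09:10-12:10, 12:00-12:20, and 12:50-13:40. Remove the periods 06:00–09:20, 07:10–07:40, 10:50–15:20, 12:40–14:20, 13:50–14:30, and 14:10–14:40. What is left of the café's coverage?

04:20-06:00, 09:20-10:50

A, merged: 04:20-08:20, 08:40-14:00.
B, merged: 06:00-09:20, 10:50-15:20.
04:20-08:20 minus B → 04:20-06:00.
08:40-14:00 minus B → 09:20-10:50.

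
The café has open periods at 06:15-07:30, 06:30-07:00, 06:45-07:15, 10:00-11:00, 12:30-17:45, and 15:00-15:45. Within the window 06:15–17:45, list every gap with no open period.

07:30–10:00, 11:00–12:30

After merging, the occupied span is 06:15–07:30, 10:00–11:00, 12:30–17:45.
Complement within 06:15–17:45: 07:30–10:00, 11:00–12:30.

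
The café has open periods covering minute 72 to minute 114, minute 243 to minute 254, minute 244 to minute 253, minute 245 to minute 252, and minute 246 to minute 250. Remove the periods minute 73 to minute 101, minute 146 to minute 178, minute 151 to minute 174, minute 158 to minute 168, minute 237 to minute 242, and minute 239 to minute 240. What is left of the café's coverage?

minute 72 to minute 73, minute 101 to minute 114, minute 243 to minute 254

Merge the first list: minute 72 to minute 114, minute 243 to minute 254.
Merge the second list: minute 73 to minute 101, minute 146 to minute 178, minute 237 to minute 242.
minute 72 to minute 114 minus B → minute 72 to minute 73, minute 101 to minute 114.
minute 243 to minute 254: no B overlap → unchanged.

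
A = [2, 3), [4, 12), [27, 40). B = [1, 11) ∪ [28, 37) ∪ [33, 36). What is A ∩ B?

[2, 3) ∪ [4, 11) ∪ [28, 37)

Second set merges to [1, 11), [28, 37).
[2, 3) overlaps B on [2, 3).
[4, 12) overlaps B on [4, 11).
[27, 40) overlaps B on [28, 37).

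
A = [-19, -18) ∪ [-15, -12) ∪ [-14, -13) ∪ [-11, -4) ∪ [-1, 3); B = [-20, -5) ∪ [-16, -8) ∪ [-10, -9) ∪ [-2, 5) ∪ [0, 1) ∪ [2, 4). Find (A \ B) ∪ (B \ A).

A, merged: [-19, -18), [-15, -12), [-11, -4), [-1, 3).
B, merged: [-20, -5), [-2, 5).
A \ B = [-5, -4).
B \ A = [-20, -19), [-18, -15), [-12, -11), [-2, -1), [3, 5).
Union of the two gives the symmetric difference.

[-20, -19) ∪ [-18, -15) ∪ [-12, -11) ∪ [-5, -4) ∪ [-2, -1) ∪ [3, 5)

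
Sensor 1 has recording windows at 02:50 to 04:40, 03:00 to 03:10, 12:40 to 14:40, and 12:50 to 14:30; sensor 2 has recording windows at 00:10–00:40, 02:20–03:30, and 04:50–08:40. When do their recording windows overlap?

A, merged: 02:50-04:40, 12:40-14:40.
02:50-04:40 meets the second set on 02:50-03:30.
12:40-14:40: no overlap with the second set.

02:50-03:30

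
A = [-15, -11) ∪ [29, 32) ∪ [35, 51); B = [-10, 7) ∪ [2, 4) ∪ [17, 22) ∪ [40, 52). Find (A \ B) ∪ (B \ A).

[-15, -11) ∪ [-10, 7) ∪ [17, 22) ∪ [29, 32) ∪ [35, 40) ∪ [51, 52)

Merge the second list: [-10, 7), [17, 22), [40, 52).
A but not B: [-15, -11), [29, 32), [35, 40).
B but not A: [-10, 7), [17, 22), [51, 52).
Combining gives A △ B.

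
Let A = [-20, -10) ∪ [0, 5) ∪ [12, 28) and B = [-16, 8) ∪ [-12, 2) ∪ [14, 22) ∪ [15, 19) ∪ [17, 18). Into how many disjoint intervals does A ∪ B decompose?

B, merged: [-16, 8), [14, 22).
A ∪ B = [-20, 8), [12, 28).
That is 2 disjoint pieces.

2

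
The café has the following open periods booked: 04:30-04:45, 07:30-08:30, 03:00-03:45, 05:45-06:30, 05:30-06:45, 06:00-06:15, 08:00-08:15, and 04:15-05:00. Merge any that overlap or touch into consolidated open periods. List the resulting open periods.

Sort by start: 03:00-03:45, 04:15-05:00, 04:30-04:45, 05:30-06:45, 05:45-06:30, 06:00-06:15, 07:30-08:30, 08:00-08:15.
04:15-05:00 is disjoint → start new block.
04:30-04:45 overlaps/touches 04:15-05:00 → extend to 04:15-05:00.
05:30-06:45 is disjoint → start new block.
05:45-06:30 overlaps/touches 05:30-06:45 → extend to 05:30-06:45.
06:00-06:15 overlaps/touches 05:30-06:45 → extend to 05:30-06:45.
07:30-08:30 is disjoint → start new block.
08:00-08:15 overlaps/touches 07:30-08:30 → extend to 07:30-08:30.

03:00-03:45, 04:15-05:00, 05:30-06:45, 07:30-08:30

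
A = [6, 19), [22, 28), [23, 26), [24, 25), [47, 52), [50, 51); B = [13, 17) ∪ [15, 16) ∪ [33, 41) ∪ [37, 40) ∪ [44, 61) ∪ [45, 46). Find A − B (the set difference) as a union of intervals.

Merge the first list: [6, 19), [22, 28), [47, 52).
Merge the second list: [13, 17), [33, 41), [44, 61).
[6, 19) minus B → [6, 13), [17, 19).
[22, 28): no B overlap → unchanged.
[47, 52): fully covered by B → removed.

[6, 13) ∪ [17, 19) ∪ [22, 28)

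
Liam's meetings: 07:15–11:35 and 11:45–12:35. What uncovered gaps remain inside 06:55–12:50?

06:55-07:15, 11:35-11:45, 12:35-12:50

The merged coverage is 07:15-11:35, 11:45-12:35.
Gaps within 06:55-12:50: 06:55-07:15, 11:35-11:45, 12:35-12:50.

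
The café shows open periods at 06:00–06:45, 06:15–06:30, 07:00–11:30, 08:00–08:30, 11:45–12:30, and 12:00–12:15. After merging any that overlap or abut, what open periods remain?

06:15-06:30 overlaps/touches 06:00-06:45 → extend to 06:00-06:45.
07:00-11:30 is disjoint → start new block.
08:00-08:30 overlaps/touches 07:00-11:30 → extend to 07:00-11:30.
11:45-12:30 is disjoint → start new block.
12:00-12:15 overlaps/touches 11:45-12:30 → extend to 11:45-12:30.

06:00-06:45, 07:00-11:30, 11:45-12:30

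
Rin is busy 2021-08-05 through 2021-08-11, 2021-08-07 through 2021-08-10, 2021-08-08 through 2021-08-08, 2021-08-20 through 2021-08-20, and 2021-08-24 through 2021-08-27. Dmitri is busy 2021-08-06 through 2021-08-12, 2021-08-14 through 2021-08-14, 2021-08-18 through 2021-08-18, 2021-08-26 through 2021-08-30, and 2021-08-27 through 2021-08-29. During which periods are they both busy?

2021-08-06 through 2021-08-11, 2021-08-26 through 2021-08-27

First set merges to 2021-08-05 through 2021-08-11, 2021-08-20 through 2021-08-20, 2021-08-24 through 2021-08-27.
Second set merges to 2021-08-06 through 2021-08-12, 2021-08-14 through 2021-08-14, 2021-08-18 through 2021-08-18, 2021-08-26 through 2021-08-30.
2021-08-05 through 2021-08-11 meets the second set on 2021-08-06 through 2021-08-11.
2021-08-20 through 2021-08-20: no overlap with the second set.
2021-08-24 through 2021-08-27 meets the second set on 2021-08-26 through 2021-08-27.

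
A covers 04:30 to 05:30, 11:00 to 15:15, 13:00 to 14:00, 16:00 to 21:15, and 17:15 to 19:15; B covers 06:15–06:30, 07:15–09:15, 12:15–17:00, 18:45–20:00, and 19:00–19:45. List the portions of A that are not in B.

First set merges to 04:30-05:30, 11:00-15:15, 16:00-21:15.
Second set merges to 06:15-06:30, 07:15-09:15, 12:15-17:00, 18:45-20:00.
04:30-05:30 is untouched.
11:00-15:15 with B removed leaves 11:00-12:15.
16:00-21:15 with B removed leaves 17:00-18:45, 20:00-21:15.

04:30-05:30, 11:00-12:15, 17:00-18:45, 20:00-21:15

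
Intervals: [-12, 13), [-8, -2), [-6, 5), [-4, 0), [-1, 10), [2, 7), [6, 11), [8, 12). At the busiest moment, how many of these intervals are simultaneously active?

Walk the sorted start/end points keeping a running depth.
The depth first hits 4 at -4.

4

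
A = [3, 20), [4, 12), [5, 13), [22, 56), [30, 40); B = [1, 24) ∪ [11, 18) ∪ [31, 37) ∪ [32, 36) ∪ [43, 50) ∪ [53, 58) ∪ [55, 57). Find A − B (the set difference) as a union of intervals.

Merge the first list: [3, 20), [22, 56).
Merge the second list: [1, 24), [31, 37), [43, 50), [53, 58).
[3, 20): fully covered by B → removed.
[22, 56) minus B → [24, 31), [37, 43), [50, 53).

[24, 31) ∪ [37, 43) ∪ [50, 53)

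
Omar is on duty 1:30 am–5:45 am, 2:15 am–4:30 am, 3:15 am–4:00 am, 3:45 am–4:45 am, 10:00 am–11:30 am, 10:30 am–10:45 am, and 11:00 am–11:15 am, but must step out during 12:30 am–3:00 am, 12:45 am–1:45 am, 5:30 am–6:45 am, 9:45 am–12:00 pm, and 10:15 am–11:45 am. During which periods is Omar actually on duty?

First set merges to 1:30 am–5:45 am, 10:00 am–11:30 am.
Second set merges to 12:30 am–3:00 am, 5:30 am–6:45 am, 9:45 am–12:00 pm.
1:30 am–5:45 am \ B = 3:00 am–5:30 am.
10:00 am–11:30 am: entirely removed.

3:00 am–5:30 am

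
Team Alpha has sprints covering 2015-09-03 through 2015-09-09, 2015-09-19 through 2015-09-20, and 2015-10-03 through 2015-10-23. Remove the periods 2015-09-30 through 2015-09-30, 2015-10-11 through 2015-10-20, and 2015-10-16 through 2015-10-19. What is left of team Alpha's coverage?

Merge the second list: 2015-09-30 through 2015-09-30, 2015-10-11 through 2015-10-20.
2015-09-03 through 2015-09-09 is untouched.
2015-09-19 through 2015-09-20 is untouched.
2015-10-03 through 2015-10-23 with B removed leaves 2015-10-03 through 2015-10-10, 2015-10-21 through 2015-10-23.

2015-09-03 through 2015-09-09, 2015-09-19 through 2015-09-20, 2015-10-03 through 2015-10-10, 2015-10-21 through 2015-10-23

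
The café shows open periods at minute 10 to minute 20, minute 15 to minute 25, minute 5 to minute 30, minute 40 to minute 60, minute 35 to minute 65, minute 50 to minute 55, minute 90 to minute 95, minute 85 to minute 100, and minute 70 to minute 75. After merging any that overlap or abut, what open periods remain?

Sort by start: minute 5 to minute 30, minute 10 to minute 20, minute 15 to minute 25, minute 35 to minute 65, minute 40 to minute 60, minute 50 to minute 55, minute 70 to minute 75, minute 85 to minute 100, minute 90 to minute 95.
minute 10 to minute 20 overlaps/touches minute 5 to minute 30 → extend to minute 5 to minute 30.
minute 15 to minute 25 overlaps/touches minute 5 to minute 30 → extend to minute 5 to minute 30.
minute 35 to minute 65 is disjoint → start new block.
minute 40 to minute 60 overlaps/touches minute 35 to minute 65 → extend to minute 35 to minute 65.
minute 50 to minute 55 overlaps/touches minute 35 to minute 65 → extend to minute 35 to minute 65.
minute 70 to minute 75 is disjoint → start new block.
minute 85 to minute 100 is disjoint → start new block.
minute 90 to minute 95 overlaps/touches minute 85 to minute 100 → extend to minute 85 to minute 100.

minute 5 to minute 30, minute 35 to minute 65, minute 70 to minute 75, minute 85 to minute 100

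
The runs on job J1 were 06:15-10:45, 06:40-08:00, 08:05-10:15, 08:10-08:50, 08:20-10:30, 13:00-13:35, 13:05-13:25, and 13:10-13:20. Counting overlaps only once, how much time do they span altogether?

5 h 5 min

Merged: 06:15-10:45, 13:00-13:35.
Lengths: 4 h 30 min + 35 min = 5 h 5 min.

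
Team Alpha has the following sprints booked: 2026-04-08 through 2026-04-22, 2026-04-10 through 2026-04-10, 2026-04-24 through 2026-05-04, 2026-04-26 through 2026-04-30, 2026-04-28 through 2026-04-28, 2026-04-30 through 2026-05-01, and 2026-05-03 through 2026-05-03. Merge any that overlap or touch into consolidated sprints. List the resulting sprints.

2026-04-08 through 2026-04-22, 2026-04-24 through 2026-05-04

2026-04-10 through 2026-04-10 overlaps/touches 2026-04-08 through 2026-04-22 → extend to 2026-04-08 through 2026-04-22.
2026-04-24 through 2026-05-04 is disjoint → start new block.
2026-04-26 through 2026-04-30 overlaps/touches 2026-04-24 through 2026-05-04 → extend to 2026-04-24 through 2026-05-04.
2026-04-28 through 2026-04-28 overlaps/touches 2026-04-24 through 2026-05-04 → extend to 2026-04-24 through 2026-05-04.
2026-04-30 through 2026-05-01 overlaps/touches 2026-04-24 through 2026-05-04 → extend to 2026-04-24 through 2026-05-04.
2026-05-03 through 2026-05-03 overlaps/touches 2026-04-24 through 2026-05-04 → extend to 2026-04-24 through 2026-05-04.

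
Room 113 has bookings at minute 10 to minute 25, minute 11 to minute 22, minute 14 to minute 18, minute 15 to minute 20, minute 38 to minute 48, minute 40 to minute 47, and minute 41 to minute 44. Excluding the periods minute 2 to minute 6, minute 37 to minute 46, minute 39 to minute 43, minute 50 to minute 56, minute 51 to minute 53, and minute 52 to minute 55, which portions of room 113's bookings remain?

minute 10 to minute 25, minute 46 to minute 48

Merge the first list: minute 10 to minute 25, minute 38 to minute 48.
Merge the second list: minute 2 to minute 6, minute 37 to minute 46, minute 50 to minute 56.
minute 10 to minute 25 is untouched.
minute 38 to minute 48 with B removed leaves minute 46 to minute 48.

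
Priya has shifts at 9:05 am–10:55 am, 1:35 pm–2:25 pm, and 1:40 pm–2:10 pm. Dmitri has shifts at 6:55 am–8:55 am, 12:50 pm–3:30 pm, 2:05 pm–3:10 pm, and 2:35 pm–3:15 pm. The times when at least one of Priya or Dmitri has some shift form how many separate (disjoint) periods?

A, merged: 9:05 am-10:55 am, 1:35 pm-2:25 pm.
B, merged: 6:55 am-8:55 am, 12:50 pm-3:30 pm.
A ∪ B = 6:55 am-8:55 am, 9:05 am-10:55 am, 12:50 pm-3:30 pm.
That is 3 disjoint pieces.

3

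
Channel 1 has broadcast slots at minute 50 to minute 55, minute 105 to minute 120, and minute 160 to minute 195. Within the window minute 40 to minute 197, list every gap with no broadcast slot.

Covered (merged): minute 50 to minute 55, minute 105 to minute 120, minute 160 to minute 195.
Complement within minute 40 to minute 197: minute 40 to minute 50, minute 55 to minute 105, minute 120 to minute 160, minute 195 to minute 197.

minute 40 to minute 50, minute 55 to minute 105, minute 120 to minute 160, minute 195 to minute 197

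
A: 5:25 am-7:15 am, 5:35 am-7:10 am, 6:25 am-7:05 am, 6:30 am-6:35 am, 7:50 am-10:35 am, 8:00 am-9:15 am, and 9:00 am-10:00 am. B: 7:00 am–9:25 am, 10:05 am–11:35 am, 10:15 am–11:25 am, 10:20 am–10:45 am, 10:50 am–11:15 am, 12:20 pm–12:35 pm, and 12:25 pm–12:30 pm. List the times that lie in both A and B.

7:00 am–7:15 am, 7:50 am–9:25 am, 10:05 am–10:35 am

A, merged: 5:25 am–7:15 am, 7:50 am–10:35 am.
B, merged: 7:00 am–9:25 am, 10:05 am–11:35 am, 12:20 pm–12:35 pm.
5:25 am–7:15 am overlaps B on 7:00 am–7:15 am.
7:50 am–10:35 am overlaps B on 7:50 am–9:25 am, 10:05 am–10:35 am.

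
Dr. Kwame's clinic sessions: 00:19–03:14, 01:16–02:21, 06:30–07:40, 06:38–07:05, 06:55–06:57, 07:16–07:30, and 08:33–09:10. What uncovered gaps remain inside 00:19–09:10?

03:14-06:30, 07:40-08:33

The merged coverage is 00:19-03:14, 06:30-07:40, 08:33-09:10.
Gaps within 00:19-09:10: 03:14-06:30, 07:40-08:33.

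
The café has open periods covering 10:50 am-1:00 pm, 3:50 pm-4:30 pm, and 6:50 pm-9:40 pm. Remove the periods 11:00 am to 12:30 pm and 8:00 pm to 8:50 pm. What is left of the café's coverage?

10:50 am–11:00 am, 12:30 pm–1:00 pm, 3:50 pm–4:30 pm, 6:50 pm–8:00 pm, 8:50 pm–9:40 pm

10:50 am–1:00 pm \ B = 10:50 am–11:00 am, 12:30 pm–1:00 pm.
3:50 pm–4:30 pm: nothing removed.
6:50 pm–9:40 pm \ B = 6:50 pm–8:00 pm, 8:50 pm–9:40 pm.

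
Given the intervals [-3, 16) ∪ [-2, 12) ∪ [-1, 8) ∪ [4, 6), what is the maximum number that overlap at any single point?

Walk the sorted start/end points keeping a running depth.
The depth first hits 4 at 4.

4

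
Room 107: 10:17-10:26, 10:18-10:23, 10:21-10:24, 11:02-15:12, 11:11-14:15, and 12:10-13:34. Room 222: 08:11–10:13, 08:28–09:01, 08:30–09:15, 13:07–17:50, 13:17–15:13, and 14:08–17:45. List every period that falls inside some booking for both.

13:07-15:12

A, merged: 10:17-10:26, 11:02-15:12.
B, merged: 08:11-10:13, 13:07-17:50.
10:17-10:26: no overlap with the second set.
11:02-15:12 meets the second set on 13:07-15:12.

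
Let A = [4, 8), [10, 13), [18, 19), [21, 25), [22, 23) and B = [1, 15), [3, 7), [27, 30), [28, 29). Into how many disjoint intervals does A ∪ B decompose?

4

Merge the first list: [4, 8), [10, 13), [18, 19), [21, 25).
Merge the second list: [1, 15), [27, 30).
A ∪ B = [1, 15), [18, 19), [21, 25), [27, 30).
That is 4 disjoint pieces.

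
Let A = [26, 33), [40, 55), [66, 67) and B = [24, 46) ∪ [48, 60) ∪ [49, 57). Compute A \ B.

[46, 48) ∪ [66, 67)

B, merged: [24, 46), [48, 60).
[26, 33): entirely removed.
[40, 55) \ B = [46, 48).
[66, 67): nothing removed.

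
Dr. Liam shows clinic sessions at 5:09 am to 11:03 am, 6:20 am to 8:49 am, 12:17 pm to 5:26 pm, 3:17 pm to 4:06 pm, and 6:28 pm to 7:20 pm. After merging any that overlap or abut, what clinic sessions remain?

6:20 am–8:49 am overlaps/touches 5:09 am–11:03 am → extend to 5:09 am–11:03 am.
12:17 pm–5:26 pm is disjoint → start new block.
3:17 pm–4:06 pm overlaps/touches 12:17 pm–5:26 pm → extend to 12:17 pm–5:26 pm.
6:28 pm–7:20 pm is disjoint → start new block.

5:09 am–11:03 am, 12:17 pm–5:26 pm, 6:28 pm–7:20 pm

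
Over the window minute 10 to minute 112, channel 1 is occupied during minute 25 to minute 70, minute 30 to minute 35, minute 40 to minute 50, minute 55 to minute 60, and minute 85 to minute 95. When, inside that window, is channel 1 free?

minute 10 to minute 25, minute 70 to minute 85, minute 95 to minute 112

Covered (merged): minute 25 to minute 70, minute 85 to minute 95.
Uncovered inside minute 10 to minute 112: minute 10 to minute 25, minute 70 to minute 85, minute 95 to minute 112.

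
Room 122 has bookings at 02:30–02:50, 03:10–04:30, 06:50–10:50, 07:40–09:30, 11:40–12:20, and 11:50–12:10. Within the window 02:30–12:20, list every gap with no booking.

After merging, the occupied span is 02:30–02:50, 03:10–04:30, 06:50–10:50, 11:40–12:20.
Complement within 02:30–12:20: 02:50–03:10, 04:30–06:50, 10:50–11:40.

02:50–03:10, 04:30–06:50, 10:50–11:40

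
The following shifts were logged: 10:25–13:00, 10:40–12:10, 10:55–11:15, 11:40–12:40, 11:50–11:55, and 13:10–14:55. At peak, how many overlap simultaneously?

4

At 11:50, 4 of the intervals are simultaneously active.
No point has more.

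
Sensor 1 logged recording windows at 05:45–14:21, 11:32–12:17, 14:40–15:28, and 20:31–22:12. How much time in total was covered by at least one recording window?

Merged: 05:45–14:21, 14:40–15:28, 20:31–22:12.
Lengths: 8 h 36 min + 48 min + 1 h 41 min = 11 h 5 min.

11 h 5 min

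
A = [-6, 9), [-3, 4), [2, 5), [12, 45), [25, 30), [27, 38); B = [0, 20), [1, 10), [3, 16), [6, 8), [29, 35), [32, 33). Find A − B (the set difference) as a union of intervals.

[-6, 0) ∪ [20, 29) ∪ [35, 45)

First set merges to [-6, 9), [12, 45).
Second set merges to [0, 20), [29, 35).
[-6, 9) with B removed leaves [-6, 0).
[12, 45) with B removed leaves [20, 29), [35, 45).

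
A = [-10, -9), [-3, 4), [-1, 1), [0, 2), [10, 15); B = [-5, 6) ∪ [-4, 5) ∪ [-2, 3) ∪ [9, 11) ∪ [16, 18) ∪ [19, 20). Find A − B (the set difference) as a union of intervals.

Merge the first list: [-10, -9), [-3, 4), [10, 15).
Merge the second list: [-5, 6), [9, 11), [16, 18), [19, 20).
[-10, -9) is untouched.
[-3, 4) lies entirely inside B → drops out.
[10, 15) with B removed leaves [11, 15).

[-10, -9) ∪ [11, 15)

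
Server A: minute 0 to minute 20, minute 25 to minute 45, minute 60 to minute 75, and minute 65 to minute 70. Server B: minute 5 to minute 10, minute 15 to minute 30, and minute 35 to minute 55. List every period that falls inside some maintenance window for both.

A, merged: minute 0 to minute 20, minute 25 to minute 45, minute 60 to minute 75.
minute 0 to minute 20 ∩ B → minute 5 to minute 10, minute 15 to minute 20.
minute 25 to minute 45 ∩ B → minute 25 to minute 30, minute 35 to minute 45.
minute 60 to minute 75 meets no B interval.

minute 5 to minute 10, minute 15 to minute 20, minute 25 to minute 30, minute 35 to minute 45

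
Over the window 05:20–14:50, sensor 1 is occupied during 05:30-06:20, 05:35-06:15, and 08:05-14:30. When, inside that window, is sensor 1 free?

05:20–05:30, 06:20–08:05, 14:30–14:50

Covered (merged): 05:30–06:20, 08:05–14:30.
Uncovered inside 05:20–14:50: 05:20–05:30, 06:20–08:05, 14:30–14:50.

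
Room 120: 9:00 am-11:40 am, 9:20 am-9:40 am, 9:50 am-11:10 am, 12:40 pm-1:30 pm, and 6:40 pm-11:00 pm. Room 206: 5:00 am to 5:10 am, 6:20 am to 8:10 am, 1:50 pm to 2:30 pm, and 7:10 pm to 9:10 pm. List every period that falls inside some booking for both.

7:10 pm–9:10 pm

First set merges to 9:00 am–11:40 am, 12:40 pm–1:30 pm, 6:40 pm–11:00 pm.
9:00 am–11:40 am falls entirely outside B.
12:40 pm–1:30 pm falls entirely outside B.
6:40 pm–11:00 pm overlaps B on 7:10 pm–9:10 pm.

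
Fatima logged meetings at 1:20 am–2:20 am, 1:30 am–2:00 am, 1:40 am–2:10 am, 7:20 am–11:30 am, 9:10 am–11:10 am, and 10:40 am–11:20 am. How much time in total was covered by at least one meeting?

Merged: 1:20 am–2:20 am, 7:20 am–11:30 am.
Lengths: 1 h + 4 h 10 min = 5 h 10 min.

5 h 10 min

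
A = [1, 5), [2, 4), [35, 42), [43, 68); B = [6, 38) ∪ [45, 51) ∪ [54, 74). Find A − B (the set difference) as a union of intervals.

First set merges to [1, 5), [35, 42), [43, 68).
[1, 5): nothing removed.
[35, 42) \ B = [38, 42).
[43, 68) \ B = [43, 45), [51, 54).

[1, 5) ∪ [38, 42) ∪ [43, 45) ∪ [51, 54)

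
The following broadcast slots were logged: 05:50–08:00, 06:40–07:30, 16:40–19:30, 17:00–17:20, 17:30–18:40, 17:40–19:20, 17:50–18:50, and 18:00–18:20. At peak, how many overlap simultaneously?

5

At 18:00, 5 of the intervals are simultaneously active.
No point has more.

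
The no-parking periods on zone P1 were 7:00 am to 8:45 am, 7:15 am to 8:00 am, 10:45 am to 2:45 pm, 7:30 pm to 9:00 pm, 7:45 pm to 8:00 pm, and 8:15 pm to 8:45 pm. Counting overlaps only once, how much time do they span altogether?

7 h 15 min

Merged: 7:00 am-8:45 am, 10:45 am-2:45 pm, 7:30 pm-9:00 pm.
Lengths: 1 h 45 min + 4 h + 1 h 30 min = 7 h 15 min.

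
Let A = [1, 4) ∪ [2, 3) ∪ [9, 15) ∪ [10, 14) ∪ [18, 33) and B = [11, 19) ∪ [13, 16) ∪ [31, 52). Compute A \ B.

A, merged: [1, 4), [9, 15), [18, 33).
B, merged: [11, 19), [31, 52).
[1, 4) is untouched.
[9, 15) with B removed leaves [9, 11).
[18, 33) with B removed leaves [19, 31).

[1, 4) ∪ [9, 11) ∪ [19, 31)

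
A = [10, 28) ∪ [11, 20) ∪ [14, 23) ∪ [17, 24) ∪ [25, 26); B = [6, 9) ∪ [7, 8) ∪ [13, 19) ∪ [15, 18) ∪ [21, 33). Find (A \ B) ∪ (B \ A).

Merge the first list: [10, 28).
Merge the second list: [6, 9), [13, 19), [21, 33).
Only in the first: [10, 13), [19, 21).
Only in the second: [6, 9), [28, 33).
Together these are the periods covered by exactly one.

[6, 9) ∪ [10, 13) ∪ [19, 21) ∪ [28, 33)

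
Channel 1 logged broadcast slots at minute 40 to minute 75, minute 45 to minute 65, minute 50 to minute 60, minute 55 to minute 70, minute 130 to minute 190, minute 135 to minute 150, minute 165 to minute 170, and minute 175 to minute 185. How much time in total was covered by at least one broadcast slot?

Merged: minute 40 to minute 75, minute 130 to minute 190.
Lengths: 35 minutes + 60 minutes = 95 minutes.

95 minutes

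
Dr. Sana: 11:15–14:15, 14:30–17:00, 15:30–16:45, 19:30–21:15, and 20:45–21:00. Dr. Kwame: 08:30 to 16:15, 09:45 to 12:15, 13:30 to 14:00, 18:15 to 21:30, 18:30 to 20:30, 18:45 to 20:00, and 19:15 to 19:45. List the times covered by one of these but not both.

08:30–11:15, 14:15–14:30, 16:15–17:00, 18:15–19:30, 21:15–21:30

Merge the first list: 11:15–14:15, 14:30–17:00, 19:30–21:15.
Merge the second list: 08:30–16:15, 18:15–21:30.
Only in the first: 16:15–17:00.
Only in the second: 08:30–11:15, 14:15–14:30, 18:15–19:30, 21:15–21:30.
Together these are the periods covered by exactly one.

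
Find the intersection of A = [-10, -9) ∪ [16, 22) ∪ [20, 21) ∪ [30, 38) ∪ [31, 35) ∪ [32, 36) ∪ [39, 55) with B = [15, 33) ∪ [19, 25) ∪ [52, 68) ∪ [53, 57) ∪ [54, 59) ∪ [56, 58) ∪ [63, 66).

[16, 22) ∪ [30, 33) ∪ [52, 55)

A, merged: [-10, -9), [16, 22), [30, 38), [39, 55).
B, merged: [15, 33), [52, 68).
[-10, -9) falls entirely outside B.
[16, 22) overlaps B on [16, 22).
[30, 38) overlaps B on [30, 33).
[39, 55) overlaps B on [52, 55).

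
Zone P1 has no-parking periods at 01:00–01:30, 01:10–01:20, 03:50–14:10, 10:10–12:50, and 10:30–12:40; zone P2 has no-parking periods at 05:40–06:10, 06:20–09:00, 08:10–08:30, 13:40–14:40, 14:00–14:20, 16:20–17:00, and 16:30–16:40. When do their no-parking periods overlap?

A, merged: 01:00–01:30, 03:50–14:10.
B, merged: 05:40–06:10, 06:20–09:00, 13:40–14:40, 16:20–17:00.
01:00–01:30 falls entirely outside B.
03:50–14:10 overlaps B on 05:40–06:10, 06:20–09:00, 13:40–14:10.

05:40–06:10, 06:20–09:00, 13:40–14:10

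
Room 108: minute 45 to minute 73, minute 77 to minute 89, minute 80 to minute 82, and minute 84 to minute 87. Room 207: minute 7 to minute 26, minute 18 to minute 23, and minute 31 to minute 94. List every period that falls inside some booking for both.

A, merged: minute 45 to minute 73, minute 77 to minute 89.
B, merged: minute 7 to minute 26, minute 31 to minute 94.
minute 45 to minute 73 meets the second set on minute 45 to minute 73.
minute 77 to minute 89 meets the second set on minute 77 to minute 89.

minute 45 to minute 73, minute 77 to minute 89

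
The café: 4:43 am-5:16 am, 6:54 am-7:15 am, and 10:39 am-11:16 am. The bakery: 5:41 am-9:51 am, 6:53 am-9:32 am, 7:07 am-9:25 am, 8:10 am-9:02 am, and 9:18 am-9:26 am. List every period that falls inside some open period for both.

6:54 am–7:15 am

Second set merges to 5:41 am–9:51 am.
4:43 am–5:16 am: no overlap with the second set.
6:54 am–7:15 am meets the second set on 6:54 am–7:15 am.
10:39 am–11:16 am: no overlap with the second set.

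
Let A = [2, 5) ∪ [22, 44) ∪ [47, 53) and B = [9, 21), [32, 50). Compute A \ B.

[2, 5): no B overlap → unchanged.
[22, 44) minus B → [22, 32).
[47, 53) minus B → [50, 53).

[2, 5) ∪ [22, 32) ∪ [50, 53)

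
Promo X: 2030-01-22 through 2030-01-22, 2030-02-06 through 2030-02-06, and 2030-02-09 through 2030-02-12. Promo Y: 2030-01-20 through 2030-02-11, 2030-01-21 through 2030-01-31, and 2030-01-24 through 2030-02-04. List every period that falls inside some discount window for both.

Second set merges to 2030-01-20 through 2030-02-11.
2030-01-22 through 2030-01-22 overlaps B on 2030-01-22 through 2030-01-22.
2030-02-06 through 2030-02-06 overlaps B on 2030-02-06 through 2030-02-06.
2030-02-09 through 2030-02-12 overlaps B on 2030-02-09 through 2030-02-11.

2030-01-22 through 2030-01-22, 2030-02-06 through 2030-02-06, 2030-02-09 through 2030-02-11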